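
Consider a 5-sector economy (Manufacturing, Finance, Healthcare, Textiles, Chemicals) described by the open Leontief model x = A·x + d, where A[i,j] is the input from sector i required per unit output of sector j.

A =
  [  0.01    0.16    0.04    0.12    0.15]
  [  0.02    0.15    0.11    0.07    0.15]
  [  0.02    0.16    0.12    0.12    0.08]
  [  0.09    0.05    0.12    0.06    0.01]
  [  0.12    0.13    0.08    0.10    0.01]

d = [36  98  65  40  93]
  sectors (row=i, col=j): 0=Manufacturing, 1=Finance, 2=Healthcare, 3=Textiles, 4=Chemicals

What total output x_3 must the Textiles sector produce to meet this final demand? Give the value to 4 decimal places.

79.2896

Form M = I − A:
  [  0.99   -0.16   -0.04   -0.12   -0.15]
  [ -0.02    0.85   -0.11   -0.07   -0.15]
  [ -0.02   -0.16    0.88   -0.12   -0.08]
  [ -0.09   -0.05   -0.12    0.94   -0.01]
  [ -0.12   -0.13   -0.08   -0.10    0.99]
Leontief inverse L = M⁻¹:
  [  1.0617    0.2680    0.1277    0.1945    0.2138]
  [  0.0705    1.2708    0.2030    0.1531    0.2212]
  [  0.0668    0.2764    1.2151    0.2004    0.1522]
  [  0.1156    0.1310    0.1798    1.1180    0.0632]
  [  0.1550    0.2349    0.1585    0.1728    1.0837]
Total output x = L · d:
  x_0 = 1.0617·36 + 0.2680·98 + 0.1277·65 + 0.1945·40 + 0.2138·93 = 100.4505
  x_1 = 0.0705·36 + 1.2708·98 + 0.2030·65 + 0.1531·40 + 0.2212·93 = 166.9659
  x_2 = 0.0668·36 + 0.2764·98 + 1.2151·65 + 0.2004·40 + 0.1522·93 = 130.6441
  x_3 = 0.1156·36 + 0.1310·98 + 0.1798·65 + 1.1180·40 + 0.0632·93 = 79.2896
  x_4 = 0.1550·36 + 0.2349·98 + 0.1585·65 + 0.1728·40 + 1.0837·93 = 146.6062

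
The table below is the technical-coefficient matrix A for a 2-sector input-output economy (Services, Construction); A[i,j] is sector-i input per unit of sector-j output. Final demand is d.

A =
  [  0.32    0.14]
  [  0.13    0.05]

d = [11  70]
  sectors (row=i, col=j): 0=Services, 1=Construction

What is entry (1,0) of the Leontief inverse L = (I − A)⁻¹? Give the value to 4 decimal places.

Form M = I − A:
  [  0.68   -0.14]
  [ -0.13    0.95]
Leontief inverse L = M⁻¹:
  [  1.5132    0.2230]
  [  0.2071    1.0831]
Total output x = L · d:
  x_0 = 1.5132·11 + 0.2230·70 = 32.2555
  x_1 = 0.2071·11 + 1.0831·70 = 78.0981

L[1,0] = 0.2071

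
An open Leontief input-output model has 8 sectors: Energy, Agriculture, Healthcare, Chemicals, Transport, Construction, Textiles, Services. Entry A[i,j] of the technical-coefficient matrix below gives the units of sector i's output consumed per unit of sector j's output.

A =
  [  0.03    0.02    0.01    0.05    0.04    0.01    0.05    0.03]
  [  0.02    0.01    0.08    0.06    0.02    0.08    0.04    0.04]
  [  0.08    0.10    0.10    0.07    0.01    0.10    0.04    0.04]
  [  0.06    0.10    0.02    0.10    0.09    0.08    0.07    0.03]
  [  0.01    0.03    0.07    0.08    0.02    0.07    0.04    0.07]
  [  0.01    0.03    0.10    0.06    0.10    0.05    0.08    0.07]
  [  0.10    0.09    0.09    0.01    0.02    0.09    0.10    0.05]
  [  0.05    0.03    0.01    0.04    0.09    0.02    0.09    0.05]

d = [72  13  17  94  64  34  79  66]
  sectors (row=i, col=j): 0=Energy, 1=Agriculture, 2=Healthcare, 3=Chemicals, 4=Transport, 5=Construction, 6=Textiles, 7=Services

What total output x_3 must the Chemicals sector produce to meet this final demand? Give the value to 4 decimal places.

149.1881

Form M = I − A:
  [  0.97   -0.02   -0.01   -0.05   -0.04   -0.01   -0.05   -0.03]
  [ -0.02    0.99   -0.08   -0.06   -0.02   -0.08   -0.04   -0.04]
  [ -0.08   -0.10    0.90   -0.07   -0.01   -0.10   -0.04   -0.04]
  [ -0.06   -0.10   -0.02    0.90   -0.09   -0.08   -0.07   -0.03]
  [ -0.01   -0.03   -0.07   -0.08    0.98   -0.07   -0.04   -0.07]
  [ -0.01   -0.03   -0.10   -0.06   -0.10    0.95   -0.08   -0.07]
  [ -0.10   -0.09   -0.09   -0.01   -0.02   -0.09    0.90   -0.05]
  [ -0.05   -0.03   -0.01   -0.04   -0.09   -0.02   -0.09    0.95]
Leontief inverse L = M⁻¹:
  [  1.0511    0.0440    0.0347    0.0751    0.0611    0.0378    0.0788    0.0503]
  [  0.0521    1.0488    0.1232    0.0996    0.0548    0.1237    0.0833    0.0717]
  [  0.1240    0.1513    1.1624    0.1283    0.0583    0.1628    0.1008    0.0849]
  [  0.1022    0.1505    0.0813    1.1601    0.1392    0.1445    0.1330    0.0775]
  [  0.0453    0.0720    0.1152    0.1240    1.0597    0.1178    0.0885    0.1046]
  [  0.0554    0.0832    0.1606    0.1147    0.1432    1.1130    0.1397    0.1155]
  [  0.1466    0.1401    0.1547    0.0626    0.0642    0.1519    1.1632    0.0962]
  [  0.0819    0.0652    0.0503    0.0774    0.1209    0.0627    0.1350    1.0832]
Total output x = L · d:
  x_0 = 1.0511·72 + 0.0440·13 + 0.0347·17 + 0.0751·94 + 0.0611·64 + 0.0378·34 + 0.0788·79 + 0.0503·66 = 98.6423
  x_1 = 0.0521·72 + 1.0488·13 + 0.1232·17 + 0.0996·94 + 0.0548·64 + 0.1237·34 + 0.0833·79 + 0.0717·66 = 47.8691
  x_2 = 0.1240·72 + 0.1513·13 + 1.1624·17 + 0.1283·94 + 0.0583·64 + 0.1628·34 + 0.1008·79 + 0.0849·66 = 65.5484
  x_3 = 0.1022·72 + 0.1505·13 + 0.0813·17 + 1.1601·94 + 0.1392·64 + 0.1445·34 + 0.1330·79 + 0.0775·66 = 149.1881
  x_4 = 0.0453·72 + 0.0720·13 + 0.1152·17 + 0.1240·94 + 1.0597·64 + 0.1178·34 + 0.0885·79 + 0.1046·66 = 103.5327
  x_5 = 0.0554·72 + 0.0832·13 + 0.1606·17 + 0.1147·94 + 0.1432·64 + 1.1130·34 + 0.1397·79 + 0.1155·66 = 84.2491
  x_6 = 0.1466·72 + 0.1401·13 + 0.1547·17 + 0.0626·94 + 0.0642·64 + 0.1519·34 + 1.1632·79 + 0.0962·66 = 128.4017
  x_7 = 0.0819·72 + 0.0652·13 + 0.0503·17 + 0.0774·94 + 0.1209·64 + 0.0627·34 + 0.1350·79 + 1.0832·66 = 106.8950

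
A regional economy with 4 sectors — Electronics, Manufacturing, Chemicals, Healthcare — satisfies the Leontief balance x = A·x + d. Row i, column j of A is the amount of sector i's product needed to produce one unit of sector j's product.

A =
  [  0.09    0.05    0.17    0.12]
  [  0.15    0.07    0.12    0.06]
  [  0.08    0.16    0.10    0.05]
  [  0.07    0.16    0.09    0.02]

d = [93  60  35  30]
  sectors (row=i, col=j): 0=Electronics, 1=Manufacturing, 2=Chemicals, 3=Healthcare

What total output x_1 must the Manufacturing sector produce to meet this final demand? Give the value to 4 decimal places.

Form M = I − A:
  [  0.91   -0.05   -0.17   -0.12]
  [ -0.15    0.93   -0.12   -0.06]
  [ -0.08   -0.16    0.90   -0.05]
  [ -0.07   -0.16   -0.09    0.98]
Leontief inverse L = M⁻¹:
  [  1.1556    0.1335    0.2523    0.1625]
  [  0.2139    1.1400    0.2030    0.1064]
  [  0.1480    0.2266    1.1785    0.0921]
  [  0.1311    0.2165    0.1594    1.0578]
Total output x = L · d:
  x_0 = 1.1556·93 + 0.1335·60 + 0.2523·35 + 0.1625·30 = 129.1889
  x_1 = 0.2139·93 + 1.1400·60 + 0.2030·35 + 0.1064·30 = 98.5940
  x_2 = 0.1480·93 + 0.2266·60 + 1.1785·35 + 0.0921·30 = 71.3719
  x_3 = 0.1311·93 + 0.2165·60 + 0.1594·35 + 1.0578·30 = 62.4916

98.5940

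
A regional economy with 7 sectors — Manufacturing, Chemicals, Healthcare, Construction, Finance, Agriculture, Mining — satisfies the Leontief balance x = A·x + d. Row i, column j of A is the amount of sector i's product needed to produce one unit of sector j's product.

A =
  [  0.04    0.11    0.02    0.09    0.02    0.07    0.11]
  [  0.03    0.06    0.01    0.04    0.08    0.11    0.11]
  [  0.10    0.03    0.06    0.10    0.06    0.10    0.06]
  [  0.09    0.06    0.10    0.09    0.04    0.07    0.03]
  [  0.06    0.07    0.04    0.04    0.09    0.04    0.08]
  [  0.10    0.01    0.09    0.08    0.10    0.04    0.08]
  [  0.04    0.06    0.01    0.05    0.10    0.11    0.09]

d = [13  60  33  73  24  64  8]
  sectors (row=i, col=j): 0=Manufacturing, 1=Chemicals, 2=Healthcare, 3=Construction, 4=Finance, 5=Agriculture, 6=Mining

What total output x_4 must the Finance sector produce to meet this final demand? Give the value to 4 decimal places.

52.5249

Form M = I − A:
  [  0.96   -0.11   -0.02   -0.09   -0.02   -0.07   -0.11]
  [ -0.03    0.94   -0.01   -0.04   -0.08   -0.11   -0.11]
  [ -0.10   -0.03    0.94   -0.10   -0.06   -0.10   -0.06]
  [ -0.09   -0.06   -0.10    0.91   -0.04   -0.07   -0.03]
  [ -0.06   -0.07   -0.04   -0.04    0.91   -0.04   -0.08]
  [ -0.10   -0.01   -0.09   -0.08   -0.10    0.96   -0.08]
  [ -0.04   -0.06   -0.01   -0.05   -0.10   -0.11    0.91]
Leontief inverse L = M⁻¹:
  [  1.0938    0.1585    0.0594    0.1474    0.0834    0.1389    0.1797]
  [  0.0824    1.1048    0.0478    0.0931    0.1444    0.1707    0.1774]
  [  0.1654    0.0854    1.1094    0.1699    0.1253    0.1705    0.1351]
  [  0.1521    0.1117    0.1462    1.1571    0.1000    0.1392    0.1007]
  [  0.1079    0.1165    0.0731    0.0910    1.1472    0.0998    0.1446]
  [  0.1621    0.0664    0.1347    0.1470    0.1636    1.1102    0.1533]
  [  0.0951    0.1077    0.0503    0.1058    0.1659    0.1721    1.1599]
Total output x = L · d:
  x_0 = 1.0938·13 + 0.1585·60 + 0.0594·33 + 0.1474·73 + 0.0834·24 + 0.1389·64 + 0.1797·8 = 48.7779
  x_1 = 0.0824·13 + 1.1048·60 + 0.0478·33 + 0.0931·73 + 0.1444·24 + 0.1707·64 + 0.1774·8 = 91.5462
  x_2 = 0.1654·13 + 0.0854·60 + 1.1094·33 + 0.1699·73 + 0.1253·24 + 0.1705·64 + 0.1351·8 = 71.2907
  x_3 = 0.1521·13 + 0.1117·60 + 0.1462·33 + 1.1571·73 + 0.1000·24 + 0.1392·64 + 0.1007·8 = 110.0845
  x_4 = 0.1079·13 + 0.1165·60 + 0.0731·33 + 0.0910·73 + 1.1472·24 + 0.0998·64 + 0.1446·8 = 52.5249
  x_5 = 0.1621·13 + 0.0664·60 + 0.1347·33 + 0.1470·73 + 0.1636·24 + 1.1102·64 + 0.1533·8 = 97.4764
  x_6 = 0.0951·13 + 0.1077·60 + 0.0503·33 + 0.1058·73 + 0.1659·24 + 0.1721·64 + 1.1599·8 = 41.3581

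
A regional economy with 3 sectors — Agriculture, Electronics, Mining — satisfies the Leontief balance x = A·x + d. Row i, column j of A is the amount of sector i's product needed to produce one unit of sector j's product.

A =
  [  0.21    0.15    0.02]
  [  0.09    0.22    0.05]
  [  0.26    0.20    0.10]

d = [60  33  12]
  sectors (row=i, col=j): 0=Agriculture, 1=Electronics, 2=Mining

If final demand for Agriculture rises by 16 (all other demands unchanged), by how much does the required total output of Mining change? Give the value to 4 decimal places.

6.6888

Form M = I − A:
  [  0.79   -0.15   -0.02]
  [ -0.09    0.78   -0.05]
  [ -0.26   -0.20    0.90]
Leontief inverse L = M⁻¹:
  [  1.3102    0.2632    0.0437]
  [  0.1780    1.3363    0.0782]
  [  0.4181    0.3730    1.1411]
Total output x = L · d:
  x_0 = 1.3102·60 + 0.2632·33 + 0.0437·12 = 87.8216
  x_1 = 0.1780·60 + 1.3363·33 + 0.0782·12 = 55.7156
  x_2 = 0.4181·60 + 0.3730·33 + 1.1411·12 = 51.0853
Δx_2 = L[2,0] · Δd_0 = 0.4181 · 16 = 6.6888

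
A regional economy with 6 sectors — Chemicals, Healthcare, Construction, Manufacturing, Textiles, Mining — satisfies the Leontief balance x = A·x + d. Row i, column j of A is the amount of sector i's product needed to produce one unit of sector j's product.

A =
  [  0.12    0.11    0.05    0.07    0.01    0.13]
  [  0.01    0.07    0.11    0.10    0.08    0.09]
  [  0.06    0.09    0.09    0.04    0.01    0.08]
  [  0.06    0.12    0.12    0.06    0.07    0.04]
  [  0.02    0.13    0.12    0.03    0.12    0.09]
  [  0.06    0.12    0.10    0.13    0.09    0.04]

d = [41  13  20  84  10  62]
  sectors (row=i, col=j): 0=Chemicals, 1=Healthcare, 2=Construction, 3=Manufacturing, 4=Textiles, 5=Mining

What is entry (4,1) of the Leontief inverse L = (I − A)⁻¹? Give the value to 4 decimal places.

L[4,1] = 0.2278

Form M = I − A:
  [  0.88   -0.11   -0.05   -0.07   -0.01   -0.13]
  [ -0.01    0.93   -0.11   -0.10   -0.08   -0.09]
  [ -0.06   -0.09    0.91   -0.04   -0.01   -0.08]
  [ -0.06   -0.12   -0.12    0.94   -0.07   -0.04]
  [ -0.02   -0.13   -0.12   -0.03    0.88   -0.09]
  [ -0.06   -0.12   -0.10   -0.13   -0.09    0.96]
Leontief inverse L = M⁻¹:
  [  1.1734    0.2063    0.1395    0.1453    0.0659    0.2021]
  [  0.0512    1.1600    0.1990    0.1610    0.1366    0.1518]
  [  0.0973    0.1597    1.1571    0.0935    0.0498    0.1331]
  [  0.1032    0.2081    0.2069    1.1214    0.1228    0.1090]
  [  0.0622    0.2278    0.2181    0.0985    1.1848    0.1631]
  [  0.1097    0.2241    0.2026    0.2000    0.1541    1.1172]
Total output x = L · d:
  x_0 = 1.1734·41 + 0.2063·13 + 0.1395·20 + 0.1453·84 + 0.0659·10 + 0.2021·62 = 78.9772
  x_1 = 0.0512·41 + 1.1600·13 + 0.1990·20 + 0.1610·84 + 0.1366·10 + 0.1518·62 = 45.4628
  x_2 = 0.0973·41 + 0.1597·13 + 1.1571·20 + 0.0935·84 + 0.0498·10 + 0.1331·62 = 45.8104
  x_3 = 0.1032·41 + 0.2081·13 + 0.2069·20 + 1.1214·84 + 0.1228·10 + 0.1090·62 = 113.2578
  x_4 = 0.0622·41 + 0.2278·13 + 0.2181·20 + 0.0985·84 + 1.1848·10 + 0.1631·62 = 40.1150
  x_5 = 0.1097·41 + 0.2241·13 + 0.2026·20 + 0.2000·84 + 0.1541·10 + 1.1172·62 = 99.0720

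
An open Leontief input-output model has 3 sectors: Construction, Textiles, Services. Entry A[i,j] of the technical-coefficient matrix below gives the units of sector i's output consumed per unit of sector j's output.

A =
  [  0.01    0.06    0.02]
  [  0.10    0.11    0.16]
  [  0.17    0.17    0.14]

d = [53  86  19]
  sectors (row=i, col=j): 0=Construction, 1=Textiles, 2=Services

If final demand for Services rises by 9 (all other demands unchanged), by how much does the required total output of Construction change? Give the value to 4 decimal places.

0.3422

Form M = I − A:
  [  0.99   -0.06   -0.02]
  [ -0.10    0.89   -0.16]
  [ -0.17   -0.17    0.86]
Leontief inverse L = M⁻¹:
  [  1.0243    0.0763    0.0380]
  [  0.1571    1.1767    0.2226]
  [  0.2335    0.2477    1.2143]
Total output x = L · d:
  x_0 = 1.0243·53 + 0.0763·86 + 0.0380·19 = 61.5758
  x_1 = 0.1571·53 + 1.1767·86 + 0.2226·19 = 113.7502
  x_2 = 0.2335·53 + 0.2477·86 + 1.2143·19 = 56.7505
Δx_0 = L[0,2] · Δd_2 = 0.0380 · 9 = 0.3422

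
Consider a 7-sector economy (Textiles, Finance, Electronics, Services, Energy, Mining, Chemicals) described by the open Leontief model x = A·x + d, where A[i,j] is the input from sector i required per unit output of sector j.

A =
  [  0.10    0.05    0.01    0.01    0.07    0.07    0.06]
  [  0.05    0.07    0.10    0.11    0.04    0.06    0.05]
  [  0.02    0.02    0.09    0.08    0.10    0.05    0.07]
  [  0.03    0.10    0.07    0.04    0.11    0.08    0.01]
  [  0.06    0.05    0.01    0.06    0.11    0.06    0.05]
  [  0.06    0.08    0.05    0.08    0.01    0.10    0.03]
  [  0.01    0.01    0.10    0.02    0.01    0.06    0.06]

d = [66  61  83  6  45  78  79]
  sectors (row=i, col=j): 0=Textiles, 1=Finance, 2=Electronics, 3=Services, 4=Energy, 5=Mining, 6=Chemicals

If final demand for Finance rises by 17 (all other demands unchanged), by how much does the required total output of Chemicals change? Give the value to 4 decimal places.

0.5227

Form M = I − A:
  [  0.90   -0.05   -0.01   -0.01   -0.07   -0.07   -0.06]
  [ -0.05    0.93   -0.10   -0.11   -0.04   -0.06   -0.05]
  [ -0.02   -0.02    0.91   -0.08   -0.10   -0.05   -0.07]
  [ -0.03   -0.10   -0.07    0.96   -0.11   -0.08   -0.01]
  [ -0.06   -0.05   -0.01   -0.06    0.89   -0.06   -0.05]
  [ -0.06   -0.08   -0.05   -0.08   -0.01    0.90   -0.03]
  [ -0.01   -0.01   -0.10   -0.02   -0.01   -0.06    0.94]
Leontief inverse L = M⁻¹:
  [  1.1336    0.0828    0.0420    0.0426    0.1051    0.1128    0.0895]
  [  0.0858    1.1163    0.1528    0.1590    0.0960    0.1159    0.0867]
  [  0.0502    0.0578    1.1336    0.1214    0.1512    0.0985    0.1032]
  [  0.0669    0.1438    0.1144    1.0904    0.1613    0.1318    0.0448]
  [  0.0941    0.0886    0.0456    0.0976    1.1543    0.1067    0.0800]
  [  0.0939    0.1228    0.0944    0.1233    0.0524    1.1503    0.0604]
  [  0.0267    0.0307    0.1316    0.0472    0.0373    0.0903    1.0823]
Total output x = L · d:
  x_0 = 1.1336·66 + 0.0828·61 + 0.0420·83 + 0.0426·6 + 0.1051·45 + 0.1128·78 + 0.0895·79 = 104.2097
  x_1 = 0.0858·66 + 1.1163·61 + 0.1528·83 + 0.1590·6 + 0.0960·45 + 0.1159·78 + 0.0867·79 = 107.6092
  x_2 = 0.0502·66 + 0.0578·61 + 1.1336·83 + 0.1214·6 + 0.1512·45 + 0.0985·78 + 0.1032·79 = 124.2954
  x_3 = 0.0669·66 + 0.1438·61 + 0.1144·83 + 1.0904·6 + 0.1613·45 + 0.1318·78 + 0.0448·79 = 50.3030
  x_4 = 0.0941·66 + 0.0886·61 + 0.0456·83 + 0.0976·6 + 1.1543·45 + 0.1067·78 + 0.0800·79 = 82.5778
  x_5 = 0.0939·66 + 0.1228·61 + 0.0944·83 + 0.1233·6 + 0.0524·45 + 1.1503·78 + 0.0604·79 = 119.1091
  x_6 = 0.0267·66 + 0.0307·61 + 0.1316·83 + 0.0472·6 + 0.0373·45 + 0.0903·78 + 1.0823·79 = 109.0703
Δx_6 = L[6,1] · Δd_1 = 0.0307 · 17 = 0.5227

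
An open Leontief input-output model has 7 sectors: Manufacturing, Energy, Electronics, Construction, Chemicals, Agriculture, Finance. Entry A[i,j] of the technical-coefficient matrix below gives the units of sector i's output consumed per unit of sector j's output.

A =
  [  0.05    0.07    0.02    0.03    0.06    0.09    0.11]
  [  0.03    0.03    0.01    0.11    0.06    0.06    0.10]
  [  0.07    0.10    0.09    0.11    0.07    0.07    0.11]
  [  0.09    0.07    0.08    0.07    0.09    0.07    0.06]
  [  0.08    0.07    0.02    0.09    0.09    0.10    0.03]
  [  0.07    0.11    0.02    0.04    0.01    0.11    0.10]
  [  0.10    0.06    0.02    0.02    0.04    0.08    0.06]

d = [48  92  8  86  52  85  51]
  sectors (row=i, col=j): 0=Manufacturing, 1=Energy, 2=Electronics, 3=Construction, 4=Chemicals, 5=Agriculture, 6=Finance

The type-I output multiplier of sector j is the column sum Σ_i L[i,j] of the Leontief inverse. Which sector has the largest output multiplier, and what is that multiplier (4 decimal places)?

Agriculture (2.0909)

Form M = I − A:
  [  0.95   -0.07   -0.02   -0.03   -0.06   -0.09   -0.11]
  [ -0.03    0.97   -0.01   -0.11   -0.06   -0.06   -0.10]
  [ -0.07   -0.10    0.91   -0.11   -0.07   -0.07   -0.11]
  [ -0.09   -0.07   -0.08    0.93   -0.09   -0.07   -0.06]
  [ -0.08   -0.07   -0.02   -0.09    0.91   -0.10   -0.03]
  [ -0.07   -0.11   -0.02   -0.04   -0.01    0.89   -0.10]
  [ -0.10   -0.06   -0.02   -0.02   -0.04   -0.08    0.94]
Leontief inverse L = M⁻¹:
  [  1.1050    0.1252    0.0417    0.0756    0.1011    0.1562    0.1722]
  [  0.0854    1.0828    0.0356    0.1536    0.1031    0.1221    0.1554]
  [  0.1519    0.1822    1.1317    0.1851    0.1381    0.1650    0.2034]
  [  0.1590    0.1420    0.1145    1.1348    0.1488    0.1533    0.1406]
  [  0.1415    0.1344    0.0486    0.1464    1.1417    0.1761    0.1011]
  [  0.1261    0.1679    0.0432    0.0884    0.0519    1.1792    0.1704]
  [  0.1464    0.1093    0.0390    0.0597    0.0764    0.1390    1.1182]
Total output x = L · d:
  x_0 = 1.1050·48 + 0.1252·92 + 0.0417·8 + 0.0756·86 + 0.1011·52 + 0.1562·85 + 0.1722·51 = 98.7056
  x_1 = 0.0854·48 + 1.0828·92 + 0.0356·8 + 0.1536·86 + 0.1031·52 + 0.1221·85 + 0.1554·51 = 140.8755
  x_2 = 0.1519·48 + 0.1822·92 + 1.1317·8 + 0.1851·86 + 0.1381·52 + 0.1650·85 + 0.2034·51 = 80.6146
  x_3 = 0.1590·48 + 0.1420·92 + 0.1145·8 + 1.1348·86 + 0.1488·52 + 0.1533·85 + 0.1406·51 = 147.1359
  x_4 = 0.1415·48 + 0.1344·92 + 0.0486·8 + 0.1464·86 + 1.1417·52 + 0.1761·85 + 0.1011·51 = 111.6264
  x_5 = 0.1261·48 + 0.1679·92 + 0.0432·8 + 0.0884·86 + 0.0519·52 + 1.1792·85 + 0.1704·51 = 141.0727
  x_6 = 0.1464·48 + 0.1093·92 + 0.0390·8 + 0.0597·86 + 0.0764·52 + 0.1390·85 + 1.1182·51 = 95.3500
Output multipliers (column sums of L):
  Manufacturing: 1.9152
  Energy: 1.9438
  Electronics: 1.4544
  Construction: 1.8437
  Chemicals: 1.7611
  Agriculture: 2.0909
  Finance: 2.0613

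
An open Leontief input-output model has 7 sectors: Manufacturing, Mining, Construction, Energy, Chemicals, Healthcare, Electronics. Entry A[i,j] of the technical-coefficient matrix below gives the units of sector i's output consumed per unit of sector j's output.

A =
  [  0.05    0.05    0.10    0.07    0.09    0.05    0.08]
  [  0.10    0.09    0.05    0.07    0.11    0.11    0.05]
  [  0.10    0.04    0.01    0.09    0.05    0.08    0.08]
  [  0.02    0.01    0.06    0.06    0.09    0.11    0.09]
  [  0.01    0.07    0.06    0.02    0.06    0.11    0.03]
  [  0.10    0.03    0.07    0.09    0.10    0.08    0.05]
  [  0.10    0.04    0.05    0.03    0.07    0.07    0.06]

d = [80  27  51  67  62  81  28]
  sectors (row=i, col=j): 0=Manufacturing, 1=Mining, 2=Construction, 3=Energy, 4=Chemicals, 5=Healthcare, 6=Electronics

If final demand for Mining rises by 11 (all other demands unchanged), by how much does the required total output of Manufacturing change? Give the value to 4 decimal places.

Form M = I − A:
  [  0.95   -0.05   -0.10   -0.07   -0.09   -0.05   -0.08]
  [ -0.10    0.91   -0.05   -0.07   -0.11   -0.11   -0.05]
  [ -0.10   -0.04    0.99   -0.09   -0.05   -0.08   -0.08]
  [ -0.02   -0.01   -0.06    0.94   -0.09   -0.11   -0.09]
  [ -0.01   -0.07   -0.06   -0.02    0.94   -0.11   -0.03]
  [ -0.10   -0.03   -0.07   -0.09   -0.10    0.92   -0.05]
  [ -0.10   -0.04   -0.05   -0.03   -0.07   -0.07    0.94]
Leontief inverse L = M⁻¹:
  [  1.1102    0.0915    0.1500    0.1239    0.1607    0.1287    0.1360]
  [  0.1711    1.1421    0.1156    0.1364    0.1996    0.2049    0.1155]
  [  0.1541    0.0767    1.0627    0.1402    0.1197    0.1511    0.1329]
  [  0.0743    0.0447    0.1059    1.1077    0.1535    0.1799    0.1382]
  [  0.0595    0.1028    0.0983    0.0638    1.1162    0.1705    0.0697]
  [  0.1600    0.0728    0.1273    0.1481    0.1767    1.1626    0.1100]
  [  0.1523    0.0769    0.0976    0.0776    0.1331    0.1355    1.1081]
Total output x = L · d:
  x_0 = 1.1102·80 + 0.0915·27 + 0.1500·51 + 0.1239·67 + 0.1607·62 + 0.1287·81 + 0.1360·28 = 131.4334
  x_1 = 0.1711·80 + 1.1421·27 + 0.1156·51 + 0.1364·67 + 0.1996·62 + 0.2049·81 + 0.1155·28 = 91.7654
  x_2 = 0.1541·80 + 0.0767·27 + 1.0627·51 + 0.1402·67 + 0.1197·62 + 0.1511·81 + 0.1329·28 = 101.3685
  x_3 = 0.0743·80 + 0.0447·27 + 0.1059·51 + 1.1077·67 + 0.1535·62 + 0.1799·81 + 0.1382·28 = 114.7276
  x_4 = 0.0595·80 + 0.1028·27 + 0.0983·51 + 0.0638·67 + 1.1162·62 + 0.1705·81 + 0.0697·28 = 101.7949
  x_5 = 0.1600·80 + 0.0728·27 + 0.1273·51 + 0.1481·67 + 0.1767·62 + 1.1626·81 + 0.1100·28 = 139.3820
  x_6 = 0.1523·80 + 0.0769·27 + 0.0976·51 + 0.0776·67 + 0.1331·62 + 0.1355·81 + 1.1081·28 = 74.6879
Δx_0 = L[0,1] · Δd_1 = 0.0915 · 11 = 1.0069

1.0069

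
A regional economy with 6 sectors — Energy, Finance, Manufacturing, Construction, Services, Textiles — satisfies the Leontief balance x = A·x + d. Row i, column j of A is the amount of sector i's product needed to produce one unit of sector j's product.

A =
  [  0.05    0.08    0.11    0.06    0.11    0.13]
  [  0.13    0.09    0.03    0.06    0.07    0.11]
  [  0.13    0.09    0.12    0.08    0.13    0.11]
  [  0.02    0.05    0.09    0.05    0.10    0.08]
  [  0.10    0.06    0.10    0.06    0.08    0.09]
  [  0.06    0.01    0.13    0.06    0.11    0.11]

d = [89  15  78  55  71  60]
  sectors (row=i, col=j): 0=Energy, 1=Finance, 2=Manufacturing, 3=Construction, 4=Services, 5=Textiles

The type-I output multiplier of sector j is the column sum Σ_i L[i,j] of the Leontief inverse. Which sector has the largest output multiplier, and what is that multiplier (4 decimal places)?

Textiles (2.2969)

Form M = I − A:
  [  0.95   -0.08   -0.11   -0.06   -0.11   -0.13]
  [ -0.13    0.91   -0.03   -0.06   -0.07   -0.11]
  [ -0.13   -0.09    0.88   -0.08   -0.13   -0.11]
  [ -0.02   -0.05   -0.09    0.95   -0.10   -0.08]
  [ -0.10   -0.06   -0.10   -0.06    0.92   -0.09]
  [ -0.06   -0.01   -0.13   -0.06   -0.11    0.89]
Leontief inverse L = M⁻¹:
  [  1.1453    0.1474    0.2234    0.1302    0.2235    0.2474]
  [  0.2092    1.1503    0.1291    0.1211    0.1699    0.2167]
  [  0.2440    0.1755    1.2580    0.1655    0.2687    0.2549]
  [  0.0898    0.0992    0.1721    1.1009    0.1819    0.1640]
  [  0.1846    0.1235    0.2039    0.1240    1.1844    0.1983]
  [  0.1441    0.0704    0.2371    0.1239    0.2149    1.2155]
Total output x = L · d:
  x_0 = 1.1453·89 + 0.1474·15 + 0.2234·78 + 0.1302·55 + 0.2235·71 + 0.2474·60 = 159.4392
  x_1 = 0.2092·89 + 1.1503·15 + 0.1291·78 + 0.1211·55 + 0.1699·71 + 0.2167·60 = 77.6681
  x_2 = 0.2440·89 + 0.1755·15 + 1.2580·78 + 0.1655·55 + 0.2687·71 + 0.2549·60 = 165.9471
  x_3 = 0.0898·89 + 0.0992·15 + 0.1721·78 + 1.1009·55 + 0.1819·71 + 0.1640·60 = 106.2066
  x_4 = 0.1846·89 + 0.1235·15 + 0.2039·78 + 0.1240·55 + 1.1844·71 + 0.1983·60 = 136.9938
  x_5 = 0.1441·89 + 0.0704·15 + 0.2371·78 + 0.1239·55 + 0.2149·71 + 1.2155·60 = 127.3684
Output multipliers (column sums of L):
  Energy: 2.0170
  Finance: 1.7663
  Manufacturing: 2.2235
  Construction: 1.7656
  Services: 2.2432
  Textiles: 2.2969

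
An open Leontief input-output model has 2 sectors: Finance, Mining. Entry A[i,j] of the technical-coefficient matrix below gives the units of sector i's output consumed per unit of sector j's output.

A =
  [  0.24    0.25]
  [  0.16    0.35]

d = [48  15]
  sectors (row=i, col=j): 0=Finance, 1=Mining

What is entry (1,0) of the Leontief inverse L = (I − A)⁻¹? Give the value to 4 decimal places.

L[1,0] = 0.3524

Form M = I − A:
  [  0.76   -0.25]
  [ -0.16    0.65]
Leontief inverse L = M⁻¹:
  [  1.4317    0.5507]
  [  0.3524    1.6740]
Total output x = L · d:
  x_0 = 1.4317·48 + 0.5507·15 = 76.9824
  x_1 = 0.3524·48 + 1.6740·15 = 42.0264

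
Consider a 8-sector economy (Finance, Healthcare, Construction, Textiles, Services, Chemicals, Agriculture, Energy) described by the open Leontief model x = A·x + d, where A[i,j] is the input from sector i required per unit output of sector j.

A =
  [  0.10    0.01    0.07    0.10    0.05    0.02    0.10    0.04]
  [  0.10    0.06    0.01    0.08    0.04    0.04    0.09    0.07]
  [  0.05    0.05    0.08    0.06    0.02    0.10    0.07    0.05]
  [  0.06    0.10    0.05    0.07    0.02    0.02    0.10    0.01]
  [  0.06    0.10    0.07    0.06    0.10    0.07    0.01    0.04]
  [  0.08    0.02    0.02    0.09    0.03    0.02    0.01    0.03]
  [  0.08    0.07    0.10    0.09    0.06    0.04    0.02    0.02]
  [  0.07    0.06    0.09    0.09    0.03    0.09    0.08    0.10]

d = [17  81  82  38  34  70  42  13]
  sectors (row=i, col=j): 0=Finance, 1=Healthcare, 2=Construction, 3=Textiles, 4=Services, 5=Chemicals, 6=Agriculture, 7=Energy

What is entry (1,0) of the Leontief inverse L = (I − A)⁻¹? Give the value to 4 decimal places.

Form M = I − A:
  [  0.90   -0.01   -0.07   -0.10   -0.05   -0.02   -0.10   -0.04]
  [ -0.10    0.94   -0.01   -0.08   -0.04   -0.04   -0.09   -0.07]
  [ -0.05   -0.05    0.92   -0.06   -0.02   -0.10   -0.07   -0.05]
  [ -0.06   -0.10   -0.05    0.93   -0.02   -0.02   -0.10   -0.01]
  [ -0.06   -0.10   -0.07   -0.06    0.90   -0.07   -0.01   -0.04]
  [ -0.08   -0.02   -0.02   -0.09   -0.03    0.98   -0.01   -0.03]
  [ -0.08   -0.07   -0.10   -0.09   -0.06   -0.04    0.98   -0.02]
  [ -0.07   -0.06   -0.09   -0.09   -0.03   -0.09   -0.08    0.90]
Leontief inverse L = M⁻¹:
  [  1.1693    0.0658    0.1323    0.1748    0.0901    0.0636    0.1604    0.0761]
  [  0.1728    1.1147    0.0689    0.1572    0.0806    0.0813    0.1516    0.1096]
  [  0.1169    0.0993    1.1335    0.1320    0.0550    0.1418    0.1246    0.0873]
  [  0.1233    0.1486    0.0990    1.1357    0.0544    0.0560    0.1538    0.0429]
  [  0.1326    0.1570    0.1244    0.1356    1.1426    0.1167    0.0703    0.0828]
  [  0.1230    0.0537    0.0547    0.1359    0.0534    1.0442    0.0507    0.0525]
  [  0.1474    0.1231    0.1536    0.1609    0.0974    0.0833    1.0807    0.0576]
  [  0.1563    0.1258    0.1614    0.1832    0.0754    0.1459    0.1539    1.1505]
Total output x = L · d:
  x_0 = 1.1693·17 + 0.0658·81 + 0.1323·82 + 0.1748·38 + 0.0901·34 + 0.0636·70 + 0.1604·42 + 0.0761·13 = 57.9349
  x_1 = 0.1728·17 + 1.1147·81 + 0.0689·82 + 0.1572·38 + 0.0806·34 + 0.0813·70 + 0.1516·42 + 0.1096·13 = 121.0703
  x_2 = 0.1169·17 + 0.0993·81 + 1.1335·82 + 0.1320·38 + 0.0550·34 + 0.1418·70 + 0.1246·42 + 0.0873·13 = 126.1576
  x_3 = 0.1233·17 + 0.1486·81 + 0.0990·82 + 1.1357·38 + 0.0544·34 + 0.0560·70 + 0.1538·42 + 0.0429·13 = 78.1871
  x_4 = 0.1326·17 + 0.1570·81 + 0.1244·82 + 0.1356·38 + 1.1426·34 + 0.1167·70 + 0.0703·42 + 0.0828·13 = 81.3629
  x_5 = 0.1230·17 + 0.0537·81 + 0.0547·82 + 0.1359·38 + 0.0534·34 + 1.0442·70 + 0.0507·42 + 0.0525·13 = 93.8152
  x_6 = 0.1474·17 + 0.1231·81 + 0.1536·82 + 0.1609·38 + 0.0974·34 + 0.0833·70 + 1.0807·42 + 0.0576·13 = 86.4708
  x_7 = 0.1563·17 + 0.1258·81 + 0.1614·82 + 0.1832·38 + 0.0754·34 + 0.1459·70 + 0.1539·42 + 1.1505·13 = 67.2362

L[1,0] = 0.1728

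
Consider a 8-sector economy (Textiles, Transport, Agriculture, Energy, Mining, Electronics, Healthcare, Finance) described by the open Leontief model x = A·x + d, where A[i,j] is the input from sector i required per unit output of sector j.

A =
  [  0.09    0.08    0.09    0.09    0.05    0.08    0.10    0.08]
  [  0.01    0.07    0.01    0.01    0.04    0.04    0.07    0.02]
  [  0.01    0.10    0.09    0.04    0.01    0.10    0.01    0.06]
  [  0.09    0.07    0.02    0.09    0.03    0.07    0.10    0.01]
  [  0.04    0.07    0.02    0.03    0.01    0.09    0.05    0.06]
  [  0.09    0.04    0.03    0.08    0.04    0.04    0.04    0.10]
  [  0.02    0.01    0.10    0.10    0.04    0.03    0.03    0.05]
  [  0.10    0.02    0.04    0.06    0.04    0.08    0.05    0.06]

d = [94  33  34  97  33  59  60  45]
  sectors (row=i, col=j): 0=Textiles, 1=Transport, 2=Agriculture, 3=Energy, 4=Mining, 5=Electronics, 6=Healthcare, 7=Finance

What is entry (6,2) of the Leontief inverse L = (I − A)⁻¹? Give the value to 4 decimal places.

Form M = I − A:
  [  0.91   -0.08   -0.09   -0.09   -0.05   -0.08   -0.10   -0.08]
  [ -0.01    0.93   -0.01   -0.01   -0.04   -0.04   -0.07   -0.02]
  [ -0.01   -0.10    0.91   -0.04   -0.01   -0.10   -0.01   -0.06]
  [ -0.09   -0.07   -0.02    0.91   -0.03   -0.07   -0.10   -0.01]
  [ -0.04   -0.07   -0.02   -0.03    0.99   -0.09   -0.05   -0.06]
  [ -0.09   -0.04   -0.03   -0.08   -0.04    0.96   -0.04   -0.10]
  [ -0.02   -0.01   -0.10   -0.10   -0.04   -0.03    0.97   -0.05]
  [ -0.10   -0.02   -0.04   -0.06   -0.04   -0.08   -0.05    0.94]
Leontief inverse L = M⁻¹:
  [  1.1577    0.1469    0.1516    0.1674    0.0899    0.1563    0.1673    0.1444]
  [  0.0319    1.0932    0.0317    0.0375    0.0555    0.0661    0.0942    0.0440]
  [  0.0500    0.1427    1.1225    0.0817    0.0340    0.1460    0.0484    0.1001]
  [  0.1401    0.1183    0.0651    1.1502    0.0608    0.1224    0.1533    0.0559]
  [  0.0798    0.1043    0.0515    0.0728    1.0338    0.1294    0.0874    0.0975]
  [  0.1449    0.0871    0.0726    0.1370    0.0697    1.0965    0.0924    0.1463]
  [  0.0595    0.0517    0.1346    0.1442    0.0605    0.0778    1.0678    0.0852]
  [  0.1538    0.0671    0.0843    0.1179    0.0692    0.1350    0.1000    1.1091]
Total output x = L · d:
  x_0 = 1.1577·94 + 0.1469·33 + 0.1516·34 + 0.1674·97 + 0.0899·33 + 0.1563·59 + 0.1673·60 + 0.1444·45 = 163.7842
  x_1 = 0.0319·94 + 1.0932·33 + 0.0317·34 + 0.0375·97 + 0.0555·33 + 0.0661·59 + 0.0942·60 + 0.0440·45 = 57.1502
  x_2 = 0.0500·94 + 0.1427·33 + 1.1225·34 + 0.0817·97 + 0.0340·33 + 0.1460·59 + 0.0484·60 + 0.1001·45 = 72.6431
  x_3 = 0.1401·94 + 0.1183·33 + 0.0651·34 + 1.1502·97 + 0.0608·33 + 0.1224·59 + 0.1533·60 + 0.0559·45 = 151.7916
  x_4 = 0.0798·94 + 0.1043·33 + 0.0515·34 + 0.0728·97 + 1.0338·33 + 0.1294·59 + 0.0874·60 + 0.0975·45 = 71.1392
  x_5 = 0.1449·94 + 0.0871·33 + 0.0726·34 + 0.1370·97 + 0.0697·33 + 1.0965·59 + 0.0924·60 + 0.1463·45 = 111.3772
  x_6 = 0.0595·94 + 0.0517·33 + 0.1346·34 + 0.1442·97 + 0.0605·33 + 0.0778·59 + 1.0678·60 + 0.0852·45 = 100.3447
  x_7 = 0.1538·94 + 0.0671·33 + 0.0843·34 + 0.1179·97 + 0.0692·33 + 0.1350·59 + 0.1000·60 + 1.1091·45 = 97.1358

L[6,2] = 0.1346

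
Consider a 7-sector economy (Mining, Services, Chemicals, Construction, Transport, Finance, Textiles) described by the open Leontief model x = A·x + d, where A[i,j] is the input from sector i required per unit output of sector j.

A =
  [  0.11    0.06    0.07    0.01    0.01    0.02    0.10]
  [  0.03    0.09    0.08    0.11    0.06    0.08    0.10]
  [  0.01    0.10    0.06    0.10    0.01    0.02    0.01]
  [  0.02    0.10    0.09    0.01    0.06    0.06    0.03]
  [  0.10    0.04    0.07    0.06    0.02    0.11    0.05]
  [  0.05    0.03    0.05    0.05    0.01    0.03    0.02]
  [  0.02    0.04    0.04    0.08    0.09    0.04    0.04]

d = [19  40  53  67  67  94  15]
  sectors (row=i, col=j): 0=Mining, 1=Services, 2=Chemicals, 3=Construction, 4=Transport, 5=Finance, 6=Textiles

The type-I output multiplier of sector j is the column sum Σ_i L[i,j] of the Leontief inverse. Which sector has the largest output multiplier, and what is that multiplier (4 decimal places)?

Services (1.7599)

Form M = I − A:
  [  0.89   -0.06   -0.07   -0.01   -0.01   -0.02   -0.10]
  [ -0.03    0.91   -0.08   -0.11   -0.06   -0.08   -0.10]
  [ -0.01   -0.10    0.94   -0.10   -0.01   -0.02   -0.01]
  [ -0.02   -0.10   -0.09    0.99   -0.06   -0.06   -0.03]
  [ -0.10   -0.04   -0.07   -0.06    0.98   -0.11   -0.05]
  [ -0.05   -0.03   -0.05   -0.05   -0.01    0.97   -0.02]
  [ -0.02   -0.04   -0.04   -0.08   -0.09   -0.04    0.96]
Leontief inverse L = M⁻¹:
  [  1.1389    0.1014    0.1090    0.0491    0.0348    0.0466    0.1347]
  [  0.0653    1.1513    0.1387    0.1663    0.0970    0.1263    0.1411]
  [  0.0273    0.1417    1.0973    0.1341    0.0322    0.0483    0.0359]
  [  0.0456    0.1424    0.1300    1.0540    0.0815    0.0923    0.0600]
  [  0.1335    0.0867    0.1156    0.0998    1.0436    0.1403    0.0845]
  [  0.0668    0.0580    0.0760    0.0723    0.0237    1.0474    0.0391]
  [  0.0467    0.0784    0.0786    0.1137    0.1117    0.0727    1.0664]
Total output x = L · d:
  x_0 = 1.1389·19 + 0.1014·40 + 0.1090·53 + 0.0491·67 + 0.0348·67 + 0.0466·94 + 0.1347·15 = 43.4975
  x_1 = 0.0653·19 + 1.1513·40 + 0.1387·53 + 0.1663·67 + 0.0970·67 + 0.1263·94 + 0.1411·15 = 86.2666
  x_2 = 0.0273·19 + 0.1417·40 + 1.0973·53 + 0.1341·67 + 0.0322·67 + 0.0483·94 + 0.0359·15 = 80.5603
  x_3 = 0.0456·19 + 0.1424·40 + 0.1300·53 + 1.0540·67 + 0.0815·67 + 0.0923·94 + 0.0600·15 = 99.0992
  x_4 = 0.1335·19 + 0.0867·40 + 0.1156·53 + 0.0998·67 + 1.0436·67 + 0.1403·94 + 0.0845·15 = 103.1961
  x_5 = 0.0668·19 + 0.0580·40 + 0.0760·53 + 0.0723·67 + 0.0237·67 + 1.0474·94 + 0.0391·15 = 113.0932
  x_6 = 0.0467·19 + 0.0784·40 + 0.0786·53 + 0.1137·67 + 0.1117·67 + 0.0727·94 + 1.0664·15 = 46.1274
Output multipliers (column sums of L):
  Mining: 1.5241
  Services: 1.7599
  Chemicals: 1.7451
  Construction: 1.6893
  Transport: 1.4244
  Finance: 1.5739
  Textiles: 1.5617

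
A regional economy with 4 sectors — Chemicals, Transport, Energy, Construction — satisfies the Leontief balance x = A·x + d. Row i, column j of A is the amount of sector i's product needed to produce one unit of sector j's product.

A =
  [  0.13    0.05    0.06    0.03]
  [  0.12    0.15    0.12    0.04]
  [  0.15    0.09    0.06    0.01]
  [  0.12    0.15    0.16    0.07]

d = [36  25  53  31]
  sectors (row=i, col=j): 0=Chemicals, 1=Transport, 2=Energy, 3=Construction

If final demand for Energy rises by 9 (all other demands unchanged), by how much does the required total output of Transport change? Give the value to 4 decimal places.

Form M = I − A:
  [  0.87   -0.05   -0.06   -0.03]
  [ -0.12    0.85   -0.12   -0.04]
  [ -0.15   -0.09    0.94   -0.01]
  [ -0.12   -0.15   -0.16    0.93]
Leontief inverse L = M⁻¹:
  [  1.1836    0.0872    0.0940    0.0429]
  [  0.2074    1.2184    0.1792    0.0610]
  [  0.2111    0.1330    1.0984    0.0243]
  [  0.2225    0.2306    0.2300    1.0948]
Total output x = L · d:
  x_0 = 1.1836·36 + 0.0872·25 + 0.0940·53 + 0.0429·31 = 51.0995
  x_1 = 0.2074·36 + 1.2184·25 + 0.1792·53 + 0.0610·31 = 49.3125
  x_2 = 0.2111·36 + 0.1330·25 + 1.0984·53 + 0.0243·31 = 69.8959
  x_3 = 0.2225·36 + 0.2306·25 + 0.2300·53 + 1.0948·31 = 59.9055
Δx_1 = L[1,2] · Δd_2 = 0.1792 · 9 = 1.6125

1.6125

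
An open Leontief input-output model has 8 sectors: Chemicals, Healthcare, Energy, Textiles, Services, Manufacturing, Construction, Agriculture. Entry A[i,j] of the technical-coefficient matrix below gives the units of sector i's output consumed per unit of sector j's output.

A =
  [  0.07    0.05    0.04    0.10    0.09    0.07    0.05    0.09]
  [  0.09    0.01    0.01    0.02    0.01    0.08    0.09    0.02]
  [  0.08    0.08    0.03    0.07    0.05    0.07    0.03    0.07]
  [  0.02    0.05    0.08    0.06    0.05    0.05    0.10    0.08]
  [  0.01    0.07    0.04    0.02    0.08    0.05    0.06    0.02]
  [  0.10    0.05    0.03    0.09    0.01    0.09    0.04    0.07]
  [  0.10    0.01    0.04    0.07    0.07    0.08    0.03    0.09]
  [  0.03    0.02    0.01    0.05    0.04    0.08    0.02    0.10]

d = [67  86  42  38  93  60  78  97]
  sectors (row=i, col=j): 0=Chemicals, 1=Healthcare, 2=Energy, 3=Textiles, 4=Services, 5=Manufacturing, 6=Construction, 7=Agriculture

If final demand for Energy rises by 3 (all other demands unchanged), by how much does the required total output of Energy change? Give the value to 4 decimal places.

3.1801

Form M = I − A:
  [  0.93   -0.05   -0.04   -0.10   -0.09   -0.07   -0.05   -0.09]
  [ -0.09    0.99   -0.01   -0.02   -0.01   -0.08   -0.09   -0.02]
  [ -0.08   -0.08    0.97   -0.07   -0.05   -0.07   -0.03   -0.07]
  [ -0.02   -0.05   -0.08    0.94   -0.05   -0.05   -0.10   -0.08]
  [ -0.01   -0.07   -0.04   -0.02    0.92   -0.05   -0.06   -0.02]
  [ -0.10   -0.05   -0.03   -0.09   -0.01    0.91   -0.04   -0.07]
  [ -0.10   -0.01   -0.04   -0.07   -0.07   -0.08    0.97   -0.09]
  [ -0.03   -0.02   -0.01   -0.05   -0.04   -0.08   -0.02    0.90]
Leontief inverse L = M⁻¹:
  [  1.1271    0.0925    0.0767    0.1602    0.1405    0.1403    0.1033    0.1593]
  [  0.1334    1.0347    0.0328    0.0641    0.0430    0.1261    0.1197    0.0673]
  [  0.1325    0.1150    1.0600    0.1226    0.0914    0.1317    0.0767    0.1291]
  [  0.0749    0.0855    0.1105    1.1129    0.0930    0.1131    0.1433    0.1421]
  [  0.0495    0.0955    0.0606    0.0544    1.1097    0.0940    0.0926    0.0579]
  [  0.1552    0.0859    0.0623    0.1482    0.0526    1.1537    0.0868    0.1350]
  [  0.1509    0.0493    0.0723    0.1269    0.1162    0.1429    1.0749    0.1543]
  [  0.0655    0.0451    0.0310    0.0884    0.0684    0.1251    0.0506    1.1452]
Total output x = L · d:
  x_0 = 1.1271·67 + 0.0925·86 + 0.0767·42 + 0.1602·38 + 0.1405·93 + 0.1403·60 + 0.1033·78 + 0.1593·97 = 137.7758
  x_1 = 0.1334·67 + 1.0347·86 + 0.0328·42 + 0.0641·38 + 0.0430·93 + 0.1261·60 + 0.1197·78 + 0.0673·97 = 129.1652
  x_2 = 0.1325·67 + 0.1150·86 + 1.0600·42 + 0.1226·38 + 0.0914·93 + 0.1317·60 + 0.0767·78 + 0.1291·97 = 102.8520
  x_3 = 0.0749·67 + 0.0855·86 + 0.1105·42 + 1.1129·38 + 0.0930·93 + 0.1131·60 + 0.1433·78 + 0.1421·97 = 99.7012
  x_4 = 0.0495·67 + 0.0955·86 + 0.0606·42 + 0.0544·38 + 1.1097·93 + 0.0940·60 + 0.0926·78 + 0.0579·97 = 137.8134
  x_5 = 0.1552·67 + 0.0859·86 + 0.0623·42 + 0.1482·38 + 0.0526·93 + 1.1537·60 + 0.0868·78 + 0.1350·97 = 120.0183
  x_6 = 0.1509·67 + 0.0493·86 + 0.0723·42 + 0.1269·38 + 0.1162·93 + 0.1429·60 + 1.0749·78 + 0.1543·97 = 140.3876
  x_7 = 0.0655·67 + 0.0451·86 + 0.0310·42 + 0.0884·38 + 0.0684·93 + 0.1251·60 + 0.0506·78 + 1.1452·97 = 141.8355
Δx_2 = L[2,2] · Δd_2 = 1.0600 · 3 = 3.1801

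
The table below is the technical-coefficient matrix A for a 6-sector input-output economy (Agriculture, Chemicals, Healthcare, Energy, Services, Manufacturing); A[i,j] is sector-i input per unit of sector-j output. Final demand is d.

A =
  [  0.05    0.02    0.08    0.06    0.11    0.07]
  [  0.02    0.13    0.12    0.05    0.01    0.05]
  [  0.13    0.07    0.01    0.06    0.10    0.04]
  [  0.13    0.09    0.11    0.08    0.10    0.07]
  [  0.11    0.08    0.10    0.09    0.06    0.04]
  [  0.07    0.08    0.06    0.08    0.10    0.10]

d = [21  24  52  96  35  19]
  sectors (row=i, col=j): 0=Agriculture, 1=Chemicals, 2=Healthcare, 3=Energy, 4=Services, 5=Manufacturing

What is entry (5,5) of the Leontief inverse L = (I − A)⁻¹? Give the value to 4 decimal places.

L[5,5] = 1.1556

Form M = I − A:
  [  0.95   -0.02   -0.08   -0.06   -0.11   -0.07]
  [ -0.02    0.87   -0.12   -0.05   -0.01   -0.05]
  [ -0.13   -0.07    0.99   -0.06   -0.10   -0.04]
  [ -0.13   -0.09   -0.11    0.92   -0.10   -0.07]
  [ -0.11   -0.08   -0.10   -0.09    0.94   -0.04]
  [ -0.07   -0.08   -0.06   -0.08   -0.10    0.90]
Leontief inverse L = M⁻¹:
  [  1.1161    0.0742    0.1357    0.1121    0.1698    0.1132]
  [  0.0749    1.1884    0.1720    0.0943    0.0592    0.0895]
  [  0.1896    0.1248    1.0742    0.1122    0.1588    0.0852]
  [  0.2189    0.1690    0.1929    1.1526    0.1847    0.1328]
  [  0.1843    0.1457    0.1689    0.1495    1.1306    0.0918]
  [  0.1460    0.1509    0.1334    0.1436    0.1711    1.1556]
Total output x = L · d:
  x_0 = 1.1161·21 + 0.0742·24 + 0.1357·52 + 0.1121·96 + 0.1698·35 + 0.1132·19 = 51.1316
  x_1 = 0.0749·21 + 1.1884·24 + 0.1720·52 + 0.0943·96 + 0.0592·35 + 0.0895·19 = 51.8607
  x_2 = 0.1896·21 + 0.1248·24 + 1.0742·52 + 0.1122·96 + 0.1588·35 + 0.0852·19 = 80.7814
  x_3 = 0.2189·21 + 0.1690·24 + 0.1929·52 + 1.1526·96 + 0.1847·35 + 0.1328·19 = 138.3240
  x_4 = 0.1843·21 + 0.1457·24 + 0.1689·52 + 0.1495·96 + 1.1306·35 + 0.0918·19 = 71.8245
  x_5 = 0.1460·21 + 0.1509·24 + 0.1334·52 + 0.1436·96 + 0.1711·35 + 1.1556·19 = 55.3593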